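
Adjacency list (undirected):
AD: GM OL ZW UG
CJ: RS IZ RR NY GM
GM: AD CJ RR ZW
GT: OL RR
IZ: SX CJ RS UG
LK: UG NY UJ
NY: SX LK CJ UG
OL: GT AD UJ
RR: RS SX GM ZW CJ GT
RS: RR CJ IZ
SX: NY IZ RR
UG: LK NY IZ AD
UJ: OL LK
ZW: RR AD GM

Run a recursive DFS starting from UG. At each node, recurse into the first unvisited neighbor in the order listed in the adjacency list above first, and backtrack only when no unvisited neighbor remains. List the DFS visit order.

Visit UG
UG → LK
LK → NY
NY → SX
SX → IZ
IZ → CJ
CJ → RS
RS → RR
RR → GM
GM → AD
AD → OL
OL → GT
OL → UJ
AD → ZW

UG → LK → NY → SX → IZ → CJ → RS → RR → GM → AD → OL → GT → UJ → ZW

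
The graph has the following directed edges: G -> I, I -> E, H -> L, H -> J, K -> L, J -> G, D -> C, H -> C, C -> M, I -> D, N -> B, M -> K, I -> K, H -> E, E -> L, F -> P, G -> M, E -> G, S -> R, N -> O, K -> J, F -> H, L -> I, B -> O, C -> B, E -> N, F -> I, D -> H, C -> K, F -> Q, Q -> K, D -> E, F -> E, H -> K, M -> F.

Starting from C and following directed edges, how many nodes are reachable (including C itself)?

16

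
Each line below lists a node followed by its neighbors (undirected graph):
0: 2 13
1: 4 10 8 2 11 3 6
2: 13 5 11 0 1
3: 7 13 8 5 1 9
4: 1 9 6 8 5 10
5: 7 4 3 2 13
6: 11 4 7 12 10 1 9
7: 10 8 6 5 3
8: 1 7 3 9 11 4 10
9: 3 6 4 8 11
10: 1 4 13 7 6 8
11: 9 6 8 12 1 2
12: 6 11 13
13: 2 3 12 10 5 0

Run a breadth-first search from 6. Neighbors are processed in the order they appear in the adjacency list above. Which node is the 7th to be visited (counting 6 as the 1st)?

1

Visit 6; enqueue 11, 4, 7, 12, 10, 1, 9 → queue [11, 4, 7, 12, 10, 1, 9]
Visit 11; enqueue 8, 2 → queue [4, 7, 12, 10, 1, 9, 8, 2]
Visit 4; enqueue 5 → queue [7, 12, 10, 1, 9, 8, 2, 5]
Visit 7; enqueue 3 → queue [12, 10, 1, 9, 8, 2, 5, 3]
Visit 12; enqueue 13 → queue [10, 1, 9, 8, 2, 5, 3, 13]
Visit 10 → queue [1, 9, 8, 2, 5, 3, 13]
Visit 1 → queue [9, 8, 2, 5, 3, 13]
Visit 9 → queue [8, 2, 5, 3, 13]
Visit 8 → queue [2, 5, 3, 13]
Visit 2; enqueue 0 → queue [5, 3, 13, 0]
Visit 5 → queue [3, 13, 0]
Visit 3 → queue [13, 0]
Visit 13 → queue [0]
Visit 0 → queue []

Visit order: 6, 11, 4, 7, 12, 10, 1, 9, 8, 2, 5, 3, 13, 0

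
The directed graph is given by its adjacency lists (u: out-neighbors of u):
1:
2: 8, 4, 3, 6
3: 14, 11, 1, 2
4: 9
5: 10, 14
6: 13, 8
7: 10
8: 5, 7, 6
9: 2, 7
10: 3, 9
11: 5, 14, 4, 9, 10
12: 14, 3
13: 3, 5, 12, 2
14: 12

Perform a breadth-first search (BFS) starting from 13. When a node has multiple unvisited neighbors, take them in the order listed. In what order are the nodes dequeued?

13, 3, 5, 12, 2, 14, 11, 1, 10, 8, 4, 6, 9, 7

Visit 13; enqueue 3, 5, 12, 2 → queue [3, 5, 12, 2]
Visit 3; enqueue 14, 11, 1 → queue [5, 12, 2, 14, 11, 1]
Visit 5; enqueue 10 → queue [12, 2, 14, 11, 1, 10]
Visit 12 → queue [2, 14, 11, 1, 10]
Visit 2; enqueue 8, 4, 6 → queue [14, 11, 1, 10, 8, 4, 6]
Visit 14 → queue [11, 1, 10, 8, 4, 6]
Visit 11; enqueue 9 → queue [1, 10, 8, 4, 6, 9]
Visit 1 → queue [10, 8, 4, 6, 9]
Visit 10 → queue [8, 4, 6, 9]
Visit 8; enqueue 7 → queue [4, 6, 9, 7]
Visit 4 → queue [6, 9, 7]
Visit 6 → queue [9, 7]
Visit 9 → queue [7]
Visit 7 → queue []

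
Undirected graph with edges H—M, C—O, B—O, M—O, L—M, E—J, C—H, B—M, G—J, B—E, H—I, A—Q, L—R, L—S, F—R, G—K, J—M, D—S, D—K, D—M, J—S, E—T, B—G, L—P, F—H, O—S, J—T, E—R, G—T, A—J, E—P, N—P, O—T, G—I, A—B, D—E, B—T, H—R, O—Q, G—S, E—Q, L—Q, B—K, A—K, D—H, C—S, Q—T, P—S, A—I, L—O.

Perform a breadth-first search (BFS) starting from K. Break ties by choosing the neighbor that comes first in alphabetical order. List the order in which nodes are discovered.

K A B D G I J Q E M O T H S L P R C F N

Visit K; enqueue A, B, D, G → queue [A, B, D, G]
Visit A; enqueue I, J, Q → queue [B, D, G, I, J, Q]
Visit B; enqueue E, M, O, T → queue [D, G, I, J, Q, E, M, O, T]
Visit D; enqueue H, S → queue [G, I, J, Q, E, M, O, T, H, S]
Visit G → queue [I, J, Q, E, M, O, T, H, S]
Visit I → queue [J, Q, E, M, O, T, H, S]
Visit J → queue [Q, E, M, O, T, H, S]
Visit Q; enqueue L → queue [E, M, O, T, H, S, L]
Visit E; enqueue P, R → queue [M, O, T, H, S, L, P, R]
Visit M → queue [O, T, H, S, L, P, R]
Visit O; enqueue C → queue [T, H, S, L, P, R, C]
Visit T → queue [H, S, L, P, R, C]
Visit H; enqueue F → queue [S, L, P, R, C, F]
Visit S → queue [L, P, R, C, F]
Visit L → queue [P, R, C, F]
Visit P; enqueue N → queue [R, C, F, N]
Visit R → queue [C, F, N]
Visit C → queue [F, N]
Visit F → queue [N]
Visit N → queue []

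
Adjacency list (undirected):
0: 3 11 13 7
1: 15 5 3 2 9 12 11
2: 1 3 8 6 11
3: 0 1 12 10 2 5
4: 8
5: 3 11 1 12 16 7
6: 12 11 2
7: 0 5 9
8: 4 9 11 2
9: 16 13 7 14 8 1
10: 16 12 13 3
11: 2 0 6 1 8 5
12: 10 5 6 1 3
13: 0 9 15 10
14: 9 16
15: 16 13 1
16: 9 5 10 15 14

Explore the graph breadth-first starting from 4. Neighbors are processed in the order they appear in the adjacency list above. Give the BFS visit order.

Visit 4; enqueue 8 → queue [8]
Visit 8; enqueue 9, 11, 2 → queue [9, 11, 2]
Visit 9; enqueue 16, 13, 7, 14, 1 → queue [11, 2, 16, 13, 7, 14, 1]
Visit 11; enqueue 0, 6, 5 → queue [2, 16, 13, 7, 14, 1, 0, 6, 5]
Visit 2; enqueue 3 → queue [16, 13, 7, 14, 1, 0, 6, 5, 3]
Visit 16; enqueue 10, 15 → queue [13, 7, 14, 1, 0, 6, 5, 3, 10, 15]
Visit 13 → queue [7, 14, 1, 0, 6, 5, 3, 10, 15]
Visit 7 → queue [14, 1, 0, 6, 5, 3, 10, 15]
Visit 14 → queue [1, 0, 6, 5, 3, 10, 15]
Visit 1; enqueue 12 → queue [0, 6, 5, 3, 10, 15, 12]
Visit 0 → queue [6, 5, 3, 10, 15, 12]
Visit 6 → queue [5, 3, 10, 15, 12]
Visit 5 → queue [3, 10, 15, 12]
Visit 3 → queue [10, 15, 12]
Visit 10 → queue [15, 12]
Visit 15 → queue [12]
Visit 12 → queue []

4, 8, 9, 11, 2, 16, 13, 7, 14, 1, 0, 6, 5, 3, 10, 15, 12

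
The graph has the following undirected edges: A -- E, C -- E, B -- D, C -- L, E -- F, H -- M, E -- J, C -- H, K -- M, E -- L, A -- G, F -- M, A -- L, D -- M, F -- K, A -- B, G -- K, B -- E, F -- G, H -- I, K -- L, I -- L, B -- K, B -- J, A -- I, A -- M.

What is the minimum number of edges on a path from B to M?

Level 0: B
Level 1: A, D, E, J, K
Level 2: C, F, G, I, L, M
Level 3: H
M first appears at level 2.

2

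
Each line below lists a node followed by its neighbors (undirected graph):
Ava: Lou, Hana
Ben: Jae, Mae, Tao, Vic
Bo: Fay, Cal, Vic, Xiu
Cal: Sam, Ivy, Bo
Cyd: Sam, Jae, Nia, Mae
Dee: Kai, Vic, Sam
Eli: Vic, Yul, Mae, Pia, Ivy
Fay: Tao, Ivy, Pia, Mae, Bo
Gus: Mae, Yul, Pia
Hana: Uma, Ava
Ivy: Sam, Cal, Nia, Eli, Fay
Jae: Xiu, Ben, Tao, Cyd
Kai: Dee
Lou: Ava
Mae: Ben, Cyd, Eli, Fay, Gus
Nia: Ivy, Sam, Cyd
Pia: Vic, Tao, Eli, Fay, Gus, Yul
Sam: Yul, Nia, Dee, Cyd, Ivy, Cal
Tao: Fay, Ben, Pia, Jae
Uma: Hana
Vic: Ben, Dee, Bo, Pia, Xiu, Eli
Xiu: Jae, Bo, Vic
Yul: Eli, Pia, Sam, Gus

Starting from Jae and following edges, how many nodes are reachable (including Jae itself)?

BFS from Jae visits: Jae, Xiu, Ben, Tao, Cyd, Bo, Vic, Mae, Fay, Pia, Sam, Nia, Cal, Dee, Eli, Gus, Ivy, Yul, Kai
Reachable nodes: 19 of 23 total.

19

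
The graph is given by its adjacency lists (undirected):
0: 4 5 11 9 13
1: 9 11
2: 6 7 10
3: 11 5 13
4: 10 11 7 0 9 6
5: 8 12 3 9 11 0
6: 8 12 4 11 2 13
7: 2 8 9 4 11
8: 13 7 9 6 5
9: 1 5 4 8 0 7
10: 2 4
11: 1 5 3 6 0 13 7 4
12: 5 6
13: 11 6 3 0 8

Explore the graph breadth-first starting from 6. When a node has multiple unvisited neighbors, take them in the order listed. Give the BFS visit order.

Visit 6; enqueue 8, 12, 4, 11, 2, 13 → queue [8, 12, 4, 11, 2, 13]
Visit 8; enqueue 7, 9, 5 → queue [12, 4, 11, 2, 13, 7, 9, 5]
Visit 12 → queue [4, 11, 2, 13, 7, 9, 5]
Visit 4; enqueue 10, 0 → queue [11, 2, 13, 7, 9, 5, 10, 0]
Visit 11; enqueue 1, 3 → queue [2, 13, 7, 9, 5, 10, 0, 1, 3]
Visit 2 → queue [13, 7, 9, 5, 10, 0, 1, 3]
Visit 13 → queue [7, 9, 5, 10, 0, 1, 3]
Visit 7 → queue [9, 5, 10, 0, 1, 3]
Visit 9 → queue [5, 10, 0, 1, 3]
Visit 5 → queue [10, 0, 1, 3]
Visit 10 → queue [0, 1, 3]
Visit 0 → queue [1, 3]
Visit 1 → queue [3]
Visit 3 → queue []

6 8 12 4 11 2 13 7 9 5 10 0 1 3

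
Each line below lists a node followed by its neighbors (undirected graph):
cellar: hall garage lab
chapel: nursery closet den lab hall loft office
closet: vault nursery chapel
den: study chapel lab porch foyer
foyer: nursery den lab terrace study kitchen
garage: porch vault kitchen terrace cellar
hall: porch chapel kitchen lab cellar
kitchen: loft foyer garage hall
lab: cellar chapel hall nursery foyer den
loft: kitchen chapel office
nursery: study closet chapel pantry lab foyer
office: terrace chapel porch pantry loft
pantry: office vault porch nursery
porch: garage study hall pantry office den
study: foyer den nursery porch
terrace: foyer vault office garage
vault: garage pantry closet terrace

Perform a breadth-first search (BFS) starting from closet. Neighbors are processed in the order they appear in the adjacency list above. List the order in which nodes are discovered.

Visit closet; enqueue vault, nursery, chapel → queue [vault, nursery, chapel]
Visit vault; enqueue garage, pantry, terrace → queue [nursery, chapel, garage, pantry, terrace]
Visit nursery; enqueue study, lab, foyer → queue [chapel, garage, pantry, terrace, study, lab, foyer]
Visit chapel; enqueue den, hall, loft, office → queue [garage, pantry, terrace, study, lab, foyer, den, hall, loft, office]
Visit garage; enqueue porch, kitchen, cellar → queue [pantry, terrace, study, lab, foyer, den, hall, loft, office, porch, kitchen, cellar]
Visit pantry → queue [terrace, study, lab, foyer, den, hall, loft, office, porch, kitchen, cellar]
Visit terrace → queue [study, lab, foyer, den, hall, loft, office, porch, kitchen, cellar]
Visit study → queue [lab, foyer, den, hall, loft, office, porch, kitchen, cellar]
Visit lab → queue [foyer, den, hall, loft, office, porch, kitchen, cellar]
Visit foyer → queue [den, hall, loft, office, porch, kitchen, cellar]
Visit den → queue [hall, loft, office, porch, kitchen, cellar]
Visit hall → queue [loft, office, porch, kitchen, cellar]
Visit loft → queue [office, porch, kitchen, cellar]
Visit office → queue [porch, kitchen, cellar]
Visit porch → queue [kitchen, cellar]
Visit kitchen → queue [cellar]
Visit cellar → queue []

closet -> vault -> nursery -> chapel -> garage -> pantry -> terrace -> study -> lab -> foyer -> den -> hall -> loft -> office -> porch -> kitchen -> cellar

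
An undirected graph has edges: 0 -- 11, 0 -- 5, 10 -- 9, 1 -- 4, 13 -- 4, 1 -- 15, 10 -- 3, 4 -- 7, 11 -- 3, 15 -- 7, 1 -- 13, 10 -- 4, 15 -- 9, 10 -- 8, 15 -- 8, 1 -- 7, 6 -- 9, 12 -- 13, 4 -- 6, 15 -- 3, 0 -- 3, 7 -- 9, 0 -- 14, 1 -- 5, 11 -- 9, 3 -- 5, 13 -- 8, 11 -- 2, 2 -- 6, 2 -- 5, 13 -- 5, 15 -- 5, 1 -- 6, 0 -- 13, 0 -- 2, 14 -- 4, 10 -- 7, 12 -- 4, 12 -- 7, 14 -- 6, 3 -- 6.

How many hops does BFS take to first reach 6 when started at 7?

2

Level 0: 7
Level 1: 1, 4, 9, 10, 12, 15
Level 2: 3, 5, 6, 8, 11, 13, 14
Level 3: 0, 2
6 first appears at level 2.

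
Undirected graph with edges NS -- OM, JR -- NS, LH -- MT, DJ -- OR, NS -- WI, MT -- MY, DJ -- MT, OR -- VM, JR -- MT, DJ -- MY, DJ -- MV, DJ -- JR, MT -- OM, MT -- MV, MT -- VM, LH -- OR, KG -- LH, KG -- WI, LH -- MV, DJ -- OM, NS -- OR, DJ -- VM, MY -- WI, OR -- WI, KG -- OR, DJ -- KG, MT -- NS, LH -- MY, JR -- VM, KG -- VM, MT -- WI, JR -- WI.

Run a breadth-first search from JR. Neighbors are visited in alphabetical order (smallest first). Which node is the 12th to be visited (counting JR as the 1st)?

Visit JR; enqueue DJ, MT, NS, VM, WI → queue [DJ, MT, NS, VM, WI]
Visit DJ; enqueue KG, MV, MY, OM, OR → queue [MT, NS, VM, WI, KG, MV, MY, OM, OR]
Visit MT; enqueue LH → queue [NS, VM, WI, KG, MV, MY, OM, OR, LH]
Visit NS → queue [VM, WI, KG, MV, MY, OM, OR, LH]
Visit VM → queue [WI, KG, MV, MY, OM, OR, LH]
Visit WI → queue [KG, MV, MY, OM, OR, LH]
Visit KG → queue [MV, MY, OM, OR, LH]
Visit MV → queue [MY, OM, OR, LH]
Visit MY → queue [OM, OR, LH]
Visit OM → queue [OR, LH]
Visit OR → queue [LH]
Visit LH → queue []

Visit order: JR, DJ, MT, NS, VM, WI, KG, MV, MY, OM, OR, LH

LH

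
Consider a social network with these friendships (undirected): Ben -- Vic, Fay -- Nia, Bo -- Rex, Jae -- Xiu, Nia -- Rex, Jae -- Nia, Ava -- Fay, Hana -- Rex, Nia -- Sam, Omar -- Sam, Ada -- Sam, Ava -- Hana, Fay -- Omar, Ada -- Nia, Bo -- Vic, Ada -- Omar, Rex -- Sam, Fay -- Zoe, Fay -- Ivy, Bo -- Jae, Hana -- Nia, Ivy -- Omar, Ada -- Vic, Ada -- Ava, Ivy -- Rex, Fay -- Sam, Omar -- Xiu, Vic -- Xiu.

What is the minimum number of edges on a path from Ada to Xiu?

Level 0: Ada
Level 1: Ava, Nia, Omar, Sam, Vic
Level 2: Ben, Bo, Fay, Hana, Ivy, Jae, Rex, Xiu
Level 3: Zoe
Xiu first appears at level 2.

2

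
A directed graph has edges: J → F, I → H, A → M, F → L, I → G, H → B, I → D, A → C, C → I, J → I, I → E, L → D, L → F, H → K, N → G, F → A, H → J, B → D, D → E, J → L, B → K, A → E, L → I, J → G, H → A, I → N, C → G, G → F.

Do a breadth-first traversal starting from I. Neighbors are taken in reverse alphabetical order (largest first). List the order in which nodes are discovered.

I N H G E D K J B A F L M C

Visit I; enqueue N, H, G, E, D → queue [N, H, G, E, D]
Visit N → queue [H, G, E, D]
Visit H; enqueue K, J, B, A → queue [G, E, D, K, J, B, A]
Visit G; enqueue F → queue [E, D, K, J, B, A, F]
Visit E → queue [D, K, J, B, A, F]
Visit D → queue [K, J, B, A, F]
Visit K → queue [J, B, A, F]
Visit J; enqueue L → queue [B, A, F, L]
Visit B → queue [A, F, L]
Visit A; enqueue M, C → queue [F, L, M, C]
Visit F → queue [L, M, C]
Visit L → queue [M, C]
Visit M → queue [C]
Visit C → queue []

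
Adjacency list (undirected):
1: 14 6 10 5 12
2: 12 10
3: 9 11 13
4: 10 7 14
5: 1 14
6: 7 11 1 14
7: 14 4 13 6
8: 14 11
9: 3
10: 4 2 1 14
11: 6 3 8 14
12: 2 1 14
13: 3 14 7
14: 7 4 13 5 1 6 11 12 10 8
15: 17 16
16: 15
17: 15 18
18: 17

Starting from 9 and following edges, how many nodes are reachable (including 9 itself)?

BFS from 9 visits: 9, 3, 11, 13, 6, 8, 14, 7, 1, 4, 5, 10, 12, 2
Reachable nodes: 14 of 18 total.

14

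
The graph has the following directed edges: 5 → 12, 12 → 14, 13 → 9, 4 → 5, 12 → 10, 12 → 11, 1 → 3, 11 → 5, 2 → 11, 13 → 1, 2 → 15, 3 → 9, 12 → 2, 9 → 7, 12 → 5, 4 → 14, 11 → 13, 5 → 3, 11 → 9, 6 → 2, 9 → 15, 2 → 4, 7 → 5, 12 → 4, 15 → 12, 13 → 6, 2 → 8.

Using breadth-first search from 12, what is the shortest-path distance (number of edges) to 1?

Level 0: 12
Level 1: 2, 4, 5, 10, 11, 14
Level 2: 3, 8, 9, 13, 15
Level 3: 1, 6, 7
1 first appears at level 3.

3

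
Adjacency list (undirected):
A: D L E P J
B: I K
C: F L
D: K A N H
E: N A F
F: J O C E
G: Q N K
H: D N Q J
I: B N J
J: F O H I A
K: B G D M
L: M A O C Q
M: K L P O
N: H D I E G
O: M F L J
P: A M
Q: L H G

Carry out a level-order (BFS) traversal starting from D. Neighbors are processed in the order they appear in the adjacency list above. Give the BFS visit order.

D, K, A, N, H, B, G, M, L, E, P, J, I, Q, O, C, F

Visit D; enqueue K, A, N, H → queue [K, A, N, H]
Visit K; enqueue B, G, M → queue [A, N, H, B, G, M]
Visit A; enqueue L, E, P, J → queue [N, H, B, G, M, L, E, P, J]
Visit N; enqueue I → queue [H, B, G, M, L, E, P, J, I]
Visit H; enqueue Q → queue [B, G, M, L, E, P, J, I, Q]
Visit B → queue [G, M, L, E, P, J, I, Q]
Visit G → queue [M, L, E, P, J, I, Q]
Visit M; enqueue O → queue [L, E, P, J, I, Q, O]
Visit L; enqueue C → queue [E, P, J, I, Q, O, C]
Visit E; enqueue F → queue [P, J, I, Q, O, C, F]
Visit P → queue [J, I, Q, O, C, F]
Visit J → queue [I, Q, O, C, F]
Visit I → queue [Q, O, C, F]
Visit Q → queue [O, C, F]
Visit O → queue [C, F]
Visit C → queue [F]
Visit F → queue []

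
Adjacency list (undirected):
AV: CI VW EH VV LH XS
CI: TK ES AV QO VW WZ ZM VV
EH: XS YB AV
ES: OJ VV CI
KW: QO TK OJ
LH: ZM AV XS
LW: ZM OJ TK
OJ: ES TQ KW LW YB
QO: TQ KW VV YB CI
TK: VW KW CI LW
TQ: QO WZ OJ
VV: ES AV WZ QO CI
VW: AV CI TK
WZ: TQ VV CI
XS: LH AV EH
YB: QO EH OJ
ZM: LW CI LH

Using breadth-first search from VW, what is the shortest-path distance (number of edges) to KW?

Level 0: VW
Level 1: AV, CI, TK
Level 2: EH, ES, KW, LH, LW, QO, VV, WZ, XS, ZM
Level 3: OJ, TQ, YB
KW first appears at level 2.

2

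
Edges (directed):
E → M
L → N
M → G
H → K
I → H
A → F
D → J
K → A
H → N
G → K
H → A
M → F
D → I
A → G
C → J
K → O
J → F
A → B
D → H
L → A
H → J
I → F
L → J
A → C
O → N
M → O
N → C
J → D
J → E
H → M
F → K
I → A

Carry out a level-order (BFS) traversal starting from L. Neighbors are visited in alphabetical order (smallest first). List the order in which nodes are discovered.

L, A, J, N, B, C, F, G, D, E, K, H, I, M, O

Visit L; enqueue A, J, N → queue [A, J, N]
Visit A; enqueue B, C, F, G → queue [J, N, B, C, F, G]
Visit J; enqueue D, E → queue [N, B, C, F, G, D, E]
Visit N → queue [B, C, F, G, D, E]
Visit B → queue [C, F, G, D, E]
Visit C → queue [F, G, D, E]
Visit F; enqueue K → queue [G, D, E, K]
Visit G → queue [D, E, K]
Visit D; enqueue H, I → queue [E, K, H, I]
Visit E; enqueue M → queue [K, H, I, M]
Visit K; enqueue O → queue [H, I, M, O]
Visit H → queue [I, M, O]
Visit I → queue [M, O]
Visit M → queue [O]
Visit O → queue []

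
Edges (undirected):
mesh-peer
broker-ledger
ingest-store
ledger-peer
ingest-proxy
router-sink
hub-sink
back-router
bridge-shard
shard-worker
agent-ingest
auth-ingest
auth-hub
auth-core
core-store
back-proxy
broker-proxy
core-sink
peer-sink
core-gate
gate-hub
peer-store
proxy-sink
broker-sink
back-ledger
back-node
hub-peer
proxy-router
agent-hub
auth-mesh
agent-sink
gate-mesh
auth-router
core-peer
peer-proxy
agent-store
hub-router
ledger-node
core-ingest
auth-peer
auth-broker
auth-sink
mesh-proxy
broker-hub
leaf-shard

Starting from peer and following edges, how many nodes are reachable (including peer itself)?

16

BFS from peer visits: peer, auth, core, hub, ledger, mesh, proxy, sink, store, broker, ingest, router, gate, agent, back, node
Reachable nodes: 16 of 20 total.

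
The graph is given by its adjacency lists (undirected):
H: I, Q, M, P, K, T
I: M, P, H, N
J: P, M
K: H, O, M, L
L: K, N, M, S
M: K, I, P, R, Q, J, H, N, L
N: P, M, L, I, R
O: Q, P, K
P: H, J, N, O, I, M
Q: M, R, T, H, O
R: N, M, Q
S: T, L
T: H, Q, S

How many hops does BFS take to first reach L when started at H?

Level 0: H
Level 1: I, K, M, P, Q, T
Level 2: J, L, N, O, R, S
L first appears at level 2.

2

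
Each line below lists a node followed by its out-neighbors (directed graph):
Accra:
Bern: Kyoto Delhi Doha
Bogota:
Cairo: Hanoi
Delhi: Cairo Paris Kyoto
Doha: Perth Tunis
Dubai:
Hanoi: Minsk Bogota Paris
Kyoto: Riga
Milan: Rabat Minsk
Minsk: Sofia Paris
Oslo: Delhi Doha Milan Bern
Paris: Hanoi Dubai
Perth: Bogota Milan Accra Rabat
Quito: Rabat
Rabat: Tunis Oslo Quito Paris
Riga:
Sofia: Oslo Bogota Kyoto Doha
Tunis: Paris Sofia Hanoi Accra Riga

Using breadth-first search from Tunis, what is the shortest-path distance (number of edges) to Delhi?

Level 0: Tunis
Level 1: Accra, Hanoi, Paris, Riga, Sofia
Level 2: Bogota, Doha, Dubai, Kyoto, Minsk, Oslo
Level 3: Bern, Delhi, Milan, Perth
Level 4: Cairo, Rabat
Level 5: Quito
Delhi first appears at level 3.

3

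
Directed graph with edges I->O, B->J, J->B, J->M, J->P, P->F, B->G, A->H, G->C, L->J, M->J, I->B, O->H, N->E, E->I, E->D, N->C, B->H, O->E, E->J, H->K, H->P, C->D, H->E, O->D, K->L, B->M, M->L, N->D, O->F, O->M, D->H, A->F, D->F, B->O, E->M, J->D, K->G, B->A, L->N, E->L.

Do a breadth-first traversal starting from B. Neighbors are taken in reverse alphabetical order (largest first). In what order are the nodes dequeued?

B, O, M, J, H, G, A, F, E, D, L, P, K, C, I, N

Visit B; enqueue O, M, J, H, G, A → queue [O, M, J, H, G, A]
Visit O; enqueue F, E, D → queue [M, J, H, G, A, F, E, D]
Visit M; enqueue L → queue [J, H, G, A, F, E, D, L]
Visit J; enqueue P → queue [H, G, A, F, E, D, L, P]
Visit H; enqueue K → queue [G, A, F, E, D, L, P, K]
Visit G; enqueue C → queue [A, F, E, D, L, P, K, C]
Visit A → queue [F, E, D, L, P, K, C]
Visit F → queue [E, D, L, P, K, C]
Visit E; enqueue I → queue [D, L, P, K, C, I]
Visit D → queue [L, P, K, C, I]
Visit L; enqueue N → queue [P, K, C, I, N]
Visit P → queue [K, C, I, N]
Visit K → queue [C, I, N]
Visit C → queue [I, N]
Visit I → queue [N]
Visit N → queue []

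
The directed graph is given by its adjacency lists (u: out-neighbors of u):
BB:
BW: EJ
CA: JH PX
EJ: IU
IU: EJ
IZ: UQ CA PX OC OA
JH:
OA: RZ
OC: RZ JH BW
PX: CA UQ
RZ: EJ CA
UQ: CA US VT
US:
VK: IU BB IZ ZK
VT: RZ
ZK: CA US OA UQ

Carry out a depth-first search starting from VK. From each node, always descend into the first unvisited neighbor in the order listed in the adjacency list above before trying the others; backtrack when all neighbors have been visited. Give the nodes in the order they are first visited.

VK -> IU -> EJ -> BB -> IZ -> UQ -> CA -> JH -> PX -> US -> VT -> RZ -> OC -> BW -> OA -> ZK

Visit VK
VK → IU
IU → EJ
VK → BB
VK → IZ
IZ → UQ
UQ → CA
CA → JH
CA → PX
UQ → US
UQ → VT
VT → RZ
IZ → OC
OC → BW
IZ → OA
VK → ZK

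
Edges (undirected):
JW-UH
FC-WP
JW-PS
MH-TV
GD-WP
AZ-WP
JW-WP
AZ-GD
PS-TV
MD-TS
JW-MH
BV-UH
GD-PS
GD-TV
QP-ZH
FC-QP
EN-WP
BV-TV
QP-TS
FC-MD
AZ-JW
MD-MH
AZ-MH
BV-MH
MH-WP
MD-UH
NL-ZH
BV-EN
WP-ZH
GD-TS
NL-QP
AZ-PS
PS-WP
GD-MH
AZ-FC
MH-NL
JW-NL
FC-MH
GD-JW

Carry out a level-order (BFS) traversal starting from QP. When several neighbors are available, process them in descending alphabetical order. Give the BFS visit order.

QP, ZH, TS, NL, FC, WP, MD, GD, MH, JW, AZ, PS, EN, UH, TV, BV

Visit QP; enqueue ZH, TS, NL, FC → queue [ZH, TS, NL, FC]
Visit ZH; enqueue WP → queue [TS, NL, FC, WP]
Visit TS; enqueue MD, GD → queue [NL, FC, WP, MD, GD]
Visit NL; enqueue MH, JW → queue [FC, WP, MD, GD, MH, JW]
Visit FC; enqueue AZ → queue [WP, MD, GD, MH, JW, AZ]
Visit WP; enqueue PS, EN → queue [MD, GD, MH, JW, AZ, PS, EN]
Visit MD; enqueue UH → queue [GD, MH, JW, AZ, PS, EN, UH]
Visit GD; enqueue TV → queue [MH, JW, AZ, PS, EN, UH, TV]
Visit MH; enqueue BV → queue [JW, AZ, PS, EN, UH, TV, BV]
Visit JW → queue [AZ, PS, EN, UH, TV, BV]
Visit AZ → queue [PS, EN, UH, TV, BV]
Visit PS → queue [EN, UH, TV, BV]
Visit EN → queue [UH, TV, BV]
Visit UH → queue [TV, BV]
Visit TV → queue [BV]
Visit BV → queue []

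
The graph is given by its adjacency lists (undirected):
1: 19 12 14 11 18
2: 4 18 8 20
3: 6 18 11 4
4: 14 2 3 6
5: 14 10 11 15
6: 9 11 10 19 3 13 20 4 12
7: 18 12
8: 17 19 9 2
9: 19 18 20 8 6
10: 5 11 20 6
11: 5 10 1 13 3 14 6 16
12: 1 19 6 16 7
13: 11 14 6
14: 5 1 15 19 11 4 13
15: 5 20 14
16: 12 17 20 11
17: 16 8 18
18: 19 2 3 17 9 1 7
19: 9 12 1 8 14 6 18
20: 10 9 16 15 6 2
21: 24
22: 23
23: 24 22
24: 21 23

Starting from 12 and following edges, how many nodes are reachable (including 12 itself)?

20

BFS from 12 visits: 12, 1, 6, 7, 16, 19, 11, 14, 18, 3, 4, 9, 10, 13, 20, 17, 8, 5, 15, 2
Reachable nodes: 20 of 24 total.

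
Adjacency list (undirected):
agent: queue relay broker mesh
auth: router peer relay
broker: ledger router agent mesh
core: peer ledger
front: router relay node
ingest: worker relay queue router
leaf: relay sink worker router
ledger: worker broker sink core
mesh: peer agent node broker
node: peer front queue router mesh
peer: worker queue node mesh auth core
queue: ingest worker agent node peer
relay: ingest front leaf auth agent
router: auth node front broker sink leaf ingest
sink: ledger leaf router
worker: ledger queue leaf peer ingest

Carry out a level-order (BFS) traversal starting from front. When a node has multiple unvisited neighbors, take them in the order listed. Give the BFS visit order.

Visit front; enqueue router, relay, node → queue [router, relay, node]
Visit router; enqueue auth, broker, sink, leaf, ingest → queue [relay, node, auth, broker, sink, leaf, ingest]
Visit relay; enqueue agent → queue [node, auth, broker, sink, leaf, ingest, agent]
Visit node; enqueue peer, queue, mesh → queue [auth, broker, sink, leaf, ingest, agent, peer, queue, mesh]
Visit auth → queue [broker, sink, leaf, ingest, agent, peer, queue, mesh]
Visit broker; enqueue ledger → queue [sink, leaf, ingest, agent, peer, queue, mesh, ledger]
Visit sink → queue [leaf, ingest, agent, peer, queue, mesh, ledger]
Visit leaf; enqueue worker → queue [ingest, agent, peer, queue, mesh, ledger, worker]
Visit ingest → queue [agent, peer, queue, mesh, ledger, worker]
Visit agent → queue [peer, queue, mesh, ledger, worker]
Visit peer; enqueue core → queue [queue, mesh, ledger, worker, core]
Visit queue → queue [mesh, ledger, worker, core]
Visit mesh → queue [ledger, worker, core]
Visit ledger → queue [worker, core]
Visit worker → queue [core]
Visit core → queue []

front, router, relay, node, auth, broker, sink, leaf, ingest, agent, peer, queue, mesh, ledger, worker, core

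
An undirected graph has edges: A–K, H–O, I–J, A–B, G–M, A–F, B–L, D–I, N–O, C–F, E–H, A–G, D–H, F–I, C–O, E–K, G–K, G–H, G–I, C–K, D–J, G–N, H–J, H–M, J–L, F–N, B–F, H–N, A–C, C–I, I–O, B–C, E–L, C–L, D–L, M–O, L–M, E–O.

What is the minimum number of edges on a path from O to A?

Level 0: O
Level 1: C, E, H, I, M, N
Level 2: A, B, D, F, G, J, K, L
A first appears at level 2.

2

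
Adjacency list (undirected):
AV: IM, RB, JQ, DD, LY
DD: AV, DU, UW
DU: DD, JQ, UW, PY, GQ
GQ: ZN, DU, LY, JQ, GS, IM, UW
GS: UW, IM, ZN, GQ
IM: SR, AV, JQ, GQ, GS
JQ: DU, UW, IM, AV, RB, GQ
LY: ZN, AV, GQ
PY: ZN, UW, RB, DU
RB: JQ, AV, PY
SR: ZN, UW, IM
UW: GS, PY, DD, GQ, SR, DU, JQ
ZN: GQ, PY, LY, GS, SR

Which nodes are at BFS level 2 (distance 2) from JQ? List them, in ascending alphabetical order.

Level 0: JQ
Level 1: AV, DU, GQ, IM, RB, UW
Level 2: DD, GS, LY, PY, SR, ZN

DD, GS, LY, PY, SR, ZN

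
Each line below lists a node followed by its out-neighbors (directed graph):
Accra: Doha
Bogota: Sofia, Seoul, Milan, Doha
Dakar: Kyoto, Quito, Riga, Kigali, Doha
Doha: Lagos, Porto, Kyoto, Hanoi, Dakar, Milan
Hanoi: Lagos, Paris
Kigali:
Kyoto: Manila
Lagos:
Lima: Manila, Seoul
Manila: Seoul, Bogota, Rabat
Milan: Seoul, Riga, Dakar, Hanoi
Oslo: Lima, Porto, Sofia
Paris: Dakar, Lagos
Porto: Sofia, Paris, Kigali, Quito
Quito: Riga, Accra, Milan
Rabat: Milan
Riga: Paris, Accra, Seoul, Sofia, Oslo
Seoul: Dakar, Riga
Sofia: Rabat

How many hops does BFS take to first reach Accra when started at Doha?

3

Level 0: Doha
Level 1: Dakar, Hanoi, Kyoto, Lagos, Milan, Porto
Level 2: Kigali, Manila, Paris, Quito, Riga, Seoul, Sofia
Level 3: Accra, Bogota, Oslo, Rabat
Level 4: Lima
Accra first appears at level 3.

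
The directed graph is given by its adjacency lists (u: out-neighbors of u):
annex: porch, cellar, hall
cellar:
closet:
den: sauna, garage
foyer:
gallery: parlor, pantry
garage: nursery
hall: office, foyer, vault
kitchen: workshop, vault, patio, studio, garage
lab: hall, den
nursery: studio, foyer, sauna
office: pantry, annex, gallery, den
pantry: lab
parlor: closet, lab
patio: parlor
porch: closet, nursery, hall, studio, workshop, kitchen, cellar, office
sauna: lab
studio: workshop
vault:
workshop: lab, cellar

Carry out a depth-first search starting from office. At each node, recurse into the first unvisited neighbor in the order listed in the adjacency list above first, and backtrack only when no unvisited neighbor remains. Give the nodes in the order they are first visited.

office, pantry, lab, hall, foyer, vault, den, sauna, garage, nursery, studio, workshop, cellar, annex, porch, closet, kitchen, patio, parlor, gallery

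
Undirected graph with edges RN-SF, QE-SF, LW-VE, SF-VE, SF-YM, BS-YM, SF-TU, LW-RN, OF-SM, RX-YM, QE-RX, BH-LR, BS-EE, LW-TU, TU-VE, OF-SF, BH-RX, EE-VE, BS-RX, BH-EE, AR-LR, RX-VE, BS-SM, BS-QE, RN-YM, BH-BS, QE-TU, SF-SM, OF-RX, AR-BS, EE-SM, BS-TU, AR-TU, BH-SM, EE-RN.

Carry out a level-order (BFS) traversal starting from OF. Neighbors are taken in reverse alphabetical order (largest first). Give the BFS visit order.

OF -> SM -> SF -> RX -> EE -> BS -> BH -> YM -> VE -> TU -> RN -> QE -> AR -> LR -> LW

Visit OF; enqueue SM, SF, RX → queue [SM, SF, RX]
Visit SM; enqueue EE, BS, BH → queue [SF, RX, EE, BS, BH]
Visit SF; enqueue YM, VE, TU, RN, QE → queue [RX, EE, BS, BH, YM, VE, TU, RN, QE]
Visit RX → queue [EE, BS, BH, YM, VE, TU, RN, QE]
Visit EE → queue [BS, BH, YM, VE, TU, RN, QE]
Visit BS; enqueue AR → queue [BH, YM, VE, TU, RN, QE, AR]
Visit BH; enqueue LR → queue [YM, VE, TU, RN, QE, AR, LR]
Visit YM → queue [VE, TU, RN, QE, AR, LR]
Visit VE; enqueue LW → queue [TU, RN, QE, AR, LR, LW]
Visit TU → queue [RN, QE, AR, LR, LW]
Visit RN → queue [QE, AR, LR, LW]
Visit QE → queue [AR, LR, LW]
Visit AR → queue [LR, LW]
Visit LR → queue [LW]
Visit LW → queue []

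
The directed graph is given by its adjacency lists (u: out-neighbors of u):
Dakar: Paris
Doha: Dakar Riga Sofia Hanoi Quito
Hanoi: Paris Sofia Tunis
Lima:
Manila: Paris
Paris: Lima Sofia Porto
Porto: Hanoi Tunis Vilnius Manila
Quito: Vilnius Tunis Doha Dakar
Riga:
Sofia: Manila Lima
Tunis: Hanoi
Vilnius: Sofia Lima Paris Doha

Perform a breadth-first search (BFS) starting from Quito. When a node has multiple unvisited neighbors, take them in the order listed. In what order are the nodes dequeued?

Quito -> Vilnius -> Tunis -> Doha -> Dakar -> Sofia -> Lima -> Paris -> Hanoi -> Riga -> Manila -> Porto

Visit Quito; enqueue Vilnius, Tunis, Doha, Dakar → queue [Vilnius, Tunis, Doha, Dakar]
Visit Vilnius; enqueue Sofia, Lima, Paris → queue [Tunis, Doha, Dakar, Sofia, Lima, Paris]
Visit Tunis; enqueue Hanoi → queue [Doha, Dakar, Sofia, Lima, Paris, Hanoi]
Visit Doha; enqueue Riga → queue [Dakar, Sofia, Lima, Paris, Hanoi, Riga]
Visit Dakar → queue [Sofia, Lima, Paris, Hanoi, Riga]
Visit Sofia; enqueue Manila → queue [Lima, Paris, Hanoi, Riga, Manila]
Visit Lima → queue [Paris, Hanoi, Riga, Manila]
Visit Paris; enqueue Porto → queue [Hanoi, Riga, Manila, Porto]
Visit Hanoi → queue [Riga, Manila, Porto]
Visit Riga → queue [Manila, Porto]
Visit Manila → queue [Porto]
Visit Porto → queue []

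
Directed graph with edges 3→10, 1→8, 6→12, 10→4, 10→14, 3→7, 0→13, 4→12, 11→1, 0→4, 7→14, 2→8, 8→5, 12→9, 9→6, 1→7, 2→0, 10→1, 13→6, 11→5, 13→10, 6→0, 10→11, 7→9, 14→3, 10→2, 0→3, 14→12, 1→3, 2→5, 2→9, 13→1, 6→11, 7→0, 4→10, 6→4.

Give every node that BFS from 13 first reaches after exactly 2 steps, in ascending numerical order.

0, 2, 3, 4, 7, 8, 11, 12, 14

Level 0: 13
Level 1: 1, 6, 10
Level 2: 0, 2, 3, 4, 7, 8, 11, 12, 14
Level 3: 5, 9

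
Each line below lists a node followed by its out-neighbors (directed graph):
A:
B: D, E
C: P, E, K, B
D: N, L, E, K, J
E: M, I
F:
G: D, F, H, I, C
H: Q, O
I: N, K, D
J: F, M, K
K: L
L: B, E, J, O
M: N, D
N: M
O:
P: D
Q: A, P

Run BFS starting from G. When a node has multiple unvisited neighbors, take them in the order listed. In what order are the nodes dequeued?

Visit G; enqueue D, F, H, I, C → queue [D, F, H, I, C]
Visit D; enqueue N, L, E, K, J → queue [F, H, I, C, N, L, E, K, J]
Visit F → queue [H, I, C, N, L, E, K, J]
Visit H; enqueue Q, O → queue [I, C, N, L, E, K, J, Q, O]
Visit I → queue [C, N, L, E, K, J, Q, O]
Visit C; enqueue P, B → queue [N, L, E, K, J, Q, O, P, B]
Visit N; enqueue M → queue [L, E, K, J, Q, O, P, B, M]
Visit L → queue [E, K, J, Q, O, P, B, M]
Visit E → queue [K, J, Q, O, P, B, M]
Visit K → queue [J, Q, O, P, B, M]
Visit J → queue [Q, O, P, B, M]
Visit Q; enqueue A → queue [O, P, B, M, A]
Visit O → queue [P, B, M, A]
Visit P → queue [B, M, A]
Visit B → queue [M, A]
Visit M → queue [A]
Visit A → queue []

G, D, F, H, I, C, N, L, E, K, J, Q, O, P, B, M, A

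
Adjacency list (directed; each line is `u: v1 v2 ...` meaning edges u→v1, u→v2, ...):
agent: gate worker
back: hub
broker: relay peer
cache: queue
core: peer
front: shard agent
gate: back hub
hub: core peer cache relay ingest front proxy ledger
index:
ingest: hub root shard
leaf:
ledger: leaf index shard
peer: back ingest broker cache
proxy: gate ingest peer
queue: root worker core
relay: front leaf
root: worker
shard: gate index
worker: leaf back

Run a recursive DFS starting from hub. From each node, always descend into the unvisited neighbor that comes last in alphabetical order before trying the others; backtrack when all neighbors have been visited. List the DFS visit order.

hub, relay, leaf, front, shard, index, gate, back, agent, worker, proxy, peer, ingest, root, cache, queue, core, broker, ledger

Visit hub
hub → relay
relay → leaf
relay → front
front → shard
shard → index
shard → gate
gate → back
front → agent
agent → worker
hub → proxy
proxy → peer
peer → ingest
ingest → root
peer → cache
cache → queue
queue → core
peer → broker
hub → ledger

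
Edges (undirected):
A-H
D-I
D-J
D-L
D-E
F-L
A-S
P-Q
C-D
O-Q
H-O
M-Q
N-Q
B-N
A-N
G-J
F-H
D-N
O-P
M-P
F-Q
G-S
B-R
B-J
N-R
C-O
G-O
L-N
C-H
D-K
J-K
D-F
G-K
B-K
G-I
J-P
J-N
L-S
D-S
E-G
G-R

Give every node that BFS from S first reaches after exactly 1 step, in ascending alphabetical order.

A, D, G, L

Level 0: S
Level 1: A, D, G, L
Level 2: C, E, F, H, I, J, K, N, O, R
Level 3: B, P, Q
Level 4: M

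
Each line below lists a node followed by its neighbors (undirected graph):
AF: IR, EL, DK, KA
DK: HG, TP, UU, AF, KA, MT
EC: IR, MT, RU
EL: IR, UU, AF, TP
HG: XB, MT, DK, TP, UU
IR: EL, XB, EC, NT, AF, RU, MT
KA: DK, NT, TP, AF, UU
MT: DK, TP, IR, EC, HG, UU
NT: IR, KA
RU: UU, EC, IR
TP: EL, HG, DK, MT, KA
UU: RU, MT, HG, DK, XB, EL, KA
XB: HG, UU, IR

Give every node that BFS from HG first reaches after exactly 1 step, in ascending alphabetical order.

Level 0: HG
Level 1: DK, MT, TP, UU, XB
Level 2: AF, EC, EL, IR, KA, RU
Level 3: NT

DK, MT, TP, UU, XB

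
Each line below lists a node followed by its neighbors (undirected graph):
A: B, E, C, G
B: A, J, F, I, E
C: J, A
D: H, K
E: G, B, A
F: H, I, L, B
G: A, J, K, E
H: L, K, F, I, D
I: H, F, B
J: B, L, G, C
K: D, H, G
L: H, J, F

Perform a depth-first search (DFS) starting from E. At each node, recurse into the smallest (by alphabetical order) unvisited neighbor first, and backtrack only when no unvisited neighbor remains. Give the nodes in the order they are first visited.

E -> A -> B -> F -> H -> D -> K -> G -> J -> C -> L -> I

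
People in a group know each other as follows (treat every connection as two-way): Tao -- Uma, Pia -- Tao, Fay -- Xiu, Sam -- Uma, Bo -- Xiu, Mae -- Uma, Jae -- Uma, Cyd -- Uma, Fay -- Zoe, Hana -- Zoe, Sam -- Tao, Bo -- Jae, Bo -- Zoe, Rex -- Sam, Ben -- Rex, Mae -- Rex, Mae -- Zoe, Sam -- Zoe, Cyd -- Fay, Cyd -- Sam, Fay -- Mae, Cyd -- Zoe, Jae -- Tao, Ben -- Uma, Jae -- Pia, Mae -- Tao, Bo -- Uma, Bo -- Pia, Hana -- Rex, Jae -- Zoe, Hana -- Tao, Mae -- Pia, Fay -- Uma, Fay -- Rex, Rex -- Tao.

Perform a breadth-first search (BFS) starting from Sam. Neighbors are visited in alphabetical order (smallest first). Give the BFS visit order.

Sam, Cyd, Rex, Tao, Uma, Zoe, Fay, Ben, Hana, Mae, Jae, Pia, Bo, Xiu

Visit Sam; enqueue Cyd, Rex, Tao, Uma, Zoe → queue [Cyd, Rex, Tao, Uma, Zoe]
Visit Cyd; enqueue Fay → queue [Rex, Tao, Uma, Zoe, Fay]
Visit Rex; enqueue Ben, Hana, Mae → queue [Tao, Uma, Zoe, Fay, Ben, Hana, Mae]
Visit Tao; enqueue Jae, Pia → queue [Uma, Zoe, Fay, Ben, Hana, Mae, Jae, Pia]
Visit Uma; enqueue Bo → queue [Zoe, Fay, Ben, Hana, Mae, Jae, Pia, Bo]
Visit Zoe → queue [Fay, Ben, Hana, Mae, Jae, Pia, Bo]
Visit Fay; enqueue Xiu → queue [Ben, Hana, Mae, Jae, Pia, Bo, Xiu]
Visit Ben → queue [Hana, Mae, Jae, Pia, Bo, Xiu]
Visit Hana → queue [Mae, Jae, Pia, Bo, Xiu]
Visit Mae → queue [Jae, Pia, Bo, Xiu]
Visit Jae → queue [Pia, Bo, Xiu]
Visit Pia → queue [Bo, Xiu]
Visit Bo → queue [Xiu]
Visit Xiu → queue []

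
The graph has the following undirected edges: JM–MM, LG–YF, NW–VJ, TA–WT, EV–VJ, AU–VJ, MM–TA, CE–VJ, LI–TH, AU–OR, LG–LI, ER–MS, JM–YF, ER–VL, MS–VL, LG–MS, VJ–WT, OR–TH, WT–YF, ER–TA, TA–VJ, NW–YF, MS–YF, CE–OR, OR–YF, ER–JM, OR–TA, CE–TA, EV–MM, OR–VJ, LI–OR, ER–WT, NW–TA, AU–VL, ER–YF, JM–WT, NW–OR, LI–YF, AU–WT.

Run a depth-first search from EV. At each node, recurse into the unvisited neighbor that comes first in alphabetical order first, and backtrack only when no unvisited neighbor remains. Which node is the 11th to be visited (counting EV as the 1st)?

CE

Visit EV
EV → MM
MM → JM
JM → ER
ER → MS
MS → LG
LG → LI
LI → OR
OR → AU
AU → VJ
VJ → CE
CE → TA
TA → NW
NW → YF
YF → WT
AU → VL
OR → TH

Visit order: EV, MM, JM, ER, MS, LG, LI, OR, AU, VJ, CE, TA, NW, YF, WT, VL, TH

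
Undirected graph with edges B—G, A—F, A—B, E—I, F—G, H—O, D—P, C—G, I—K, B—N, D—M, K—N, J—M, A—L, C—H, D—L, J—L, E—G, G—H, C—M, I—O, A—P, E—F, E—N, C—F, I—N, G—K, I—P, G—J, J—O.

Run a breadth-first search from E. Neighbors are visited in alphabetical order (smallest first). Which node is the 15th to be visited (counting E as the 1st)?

Visit E; enqueue F, G, I, N → queue [F, G, I, N]
Visit F; enqueue A, C → queue [G, I, N, A, C]
Visit G; enqueue B, H, J, K → queue [I, N, A, C, B, H, J, K]
Visit I; enqueue O, P → queue [N, A, C, B, H, J, K, O, P]
Visit N → queue [A, C, B, H, J, K, O, P]
Visit A; enqueue L → queue [C, B, H, J, K, O, P, L]
Visit C; enqueue M → queue [B, H, J, K, O, P, L, M]
Visit B → queue [H, J, K, O, P, L, M]
Visit H → queue [J, K, O, P, L, M]
Visit J → queue [K, O, P, L, M]
Visit K → queue [O, P, L, M]
Visit O → queue [P, L, M]
Visit P; enqueue D → queue [L, M, D]
Visit L → queue [M, D]
Visit M → queue [D]
Visit D → queue []

Visit order: E, F, G, I, N, A, C, B, H, J, K, O, P, L, M, D

M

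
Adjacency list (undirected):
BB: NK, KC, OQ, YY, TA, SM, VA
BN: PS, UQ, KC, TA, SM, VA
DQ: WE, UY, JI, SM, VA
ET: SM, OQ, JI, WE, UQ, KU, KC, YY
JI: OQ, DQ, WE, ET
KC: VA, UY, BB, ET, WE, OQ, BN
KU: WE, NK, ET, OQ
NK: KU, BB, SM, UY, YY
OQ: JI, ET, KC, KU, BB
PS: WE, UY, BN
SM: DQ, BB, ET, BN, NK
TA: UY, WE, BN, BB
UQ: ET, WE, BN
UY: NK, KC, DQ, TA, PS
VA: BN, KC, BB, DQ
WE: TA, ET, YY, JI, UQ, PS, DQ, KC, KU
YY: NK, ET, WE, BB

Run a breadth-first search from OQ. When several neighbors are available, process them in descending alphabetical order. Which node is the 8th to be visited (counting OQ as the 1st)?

NK

Visit OQ; enqueue KU, KC, JI, ET, BB → queue [KU, KC, JI, ET, BB]
Visit KU; enqueue WE, NK → queue [KC, JI, ET, BB, WE, NK]
Visit KC; enqueue VA, UY, BN → queue [JI, ET, BB, WE, NK, VA, UY, BN]
Visit JI; enqueue DQ → queue [ET, BB, WE, NK, VA, UY, BN, DQ]
Visit ET; enqueue YY, UQ, SM → queue [BB, WE, NK, VA, UY, BN, DQ, YY, UQ, SM]
Visit BB; enqueue TA → queue [WE, NK, VA, UY, BN, DQ, YY, UQ, SM, TA]
Visit WE; enqueue PS → queue [NK, VA, UY, BN, DQ, YY, UQ, SM, TA, PS]
Visit NK → queue [VA, UY, BN, DQ, YY, UQ, SM, TA, PS]
Visit VA → queue [UY, BN, DQ, YY, UQ, SM, TA, PS]
Visit UY → queue [BN, DQ, YY, UQ, SM, TA, PS]
Visit BN → queue [DQ, YY, UQ, SM, TA, PS]
Visit DQ → queue [YY, UQ, SM, TA, PS]
Visit YY → queue [UQ, SM, TA, PS]
Visit UQ → queue [SM, TA, PS]
Visit SM → queue [TA, PS]
Visit TA → queue [PS]
Visit PS → queue []

Visit order: OQ, KU, KC, JI, ET, BB, WE, NK, VA, UY, BN, DQ, YY, UQ, SM, TA, PS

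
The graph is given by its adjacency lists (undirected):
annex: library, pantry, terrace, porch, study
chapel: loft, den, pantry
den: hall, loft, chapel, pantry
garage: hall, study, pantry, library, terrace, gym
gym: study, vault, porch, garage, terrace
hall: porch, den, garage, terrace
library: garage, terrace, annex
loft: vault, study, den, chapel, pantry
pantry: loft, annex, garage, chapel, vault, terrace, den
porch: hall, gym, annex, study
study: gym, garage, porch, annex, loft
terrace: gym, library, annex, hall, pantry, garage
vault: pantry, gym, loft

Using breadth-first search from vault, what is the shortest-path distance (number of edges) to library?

Level 0: vault
Level 1: gym, loft, pantry
Level 2: annex, chapel, den, garage, porch, study, terrace
Level 3: hall, library
library first appears at level 3.

3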